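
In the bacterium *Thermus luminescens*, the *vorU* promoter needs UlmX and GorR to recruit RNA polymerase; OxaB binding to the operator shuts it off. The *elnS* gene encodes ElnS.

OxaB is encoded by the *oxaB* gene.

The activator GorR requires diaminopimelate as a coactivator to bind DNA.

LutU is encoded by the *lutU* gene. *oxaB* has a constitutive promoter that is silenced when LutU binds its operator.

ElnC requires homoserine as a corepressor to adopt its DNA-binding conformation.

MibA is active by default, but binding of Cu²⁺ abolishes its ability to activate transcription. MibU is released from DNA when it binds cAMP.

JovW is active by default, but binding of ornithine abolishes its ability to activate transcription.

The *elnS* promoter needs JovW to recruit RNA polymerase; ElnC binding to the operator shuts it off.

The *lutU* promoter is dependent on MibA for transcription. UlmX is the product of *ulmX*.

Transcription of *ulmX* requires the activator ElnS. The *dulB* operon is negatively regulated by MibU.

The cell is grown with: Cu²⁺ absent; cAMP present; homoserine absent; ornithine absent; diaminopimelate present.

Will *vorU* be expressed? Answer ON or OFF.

Ornithine is absent, so JovW is active.
Homoserine is absent, so ElnC is inactive.
No repressor is bound and JovW is active, so *elnS* is transcribed.
So ElnS is produced and active.
No repressor is bound and ElnS is active, so *ulmX* is transcribed.
So UlmX is produced and active.
Cu²⁺ is absent, so MibA is active.
No repressor is bound and MibA is active, so *lutU* is transcribed.
So LutU is produced and active.
With repressor LutU bound, *oxaB* is not transcribed.
So OxaB is not produced.
Diaminopimelate is present, so GorR is active.
No repressor is bound and UlmX and GorR are active, so *vorU* is transcribed.

ON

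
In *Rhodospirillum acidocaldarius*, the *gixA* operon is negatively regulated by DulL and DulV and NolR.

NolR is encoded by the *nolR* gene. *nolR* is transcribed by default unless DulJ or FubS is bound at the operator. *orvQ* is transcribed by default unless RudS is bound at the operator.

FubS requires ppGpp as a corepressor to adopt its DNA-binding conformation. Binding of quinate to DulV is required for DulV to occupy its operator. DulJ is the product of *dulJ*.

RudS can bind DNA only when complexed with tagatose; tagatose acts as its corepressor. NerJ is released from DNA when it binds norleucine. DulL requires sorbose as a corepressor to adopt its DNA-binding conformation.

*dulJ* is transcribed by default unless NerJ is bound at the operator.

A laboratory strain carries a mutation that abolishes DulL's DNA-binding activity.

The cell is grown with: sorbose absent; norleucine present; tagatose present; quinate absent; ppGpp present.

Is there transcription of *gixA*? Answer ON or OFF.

DulL is non-functional in this strain, so it has no effect.
Quinate is absent, so DulV is inactive.
Norleucine is present, so NerJ is inactive.
With no repressor bound, *dulJ* is transcribed.
So DulJ is produced and active.
ppGpp is present, so FubS is active.
With repressor DulJ bound, *nolR* is not transcribed.
So NolR is not produced.
With no repressor bound, *gixA* is transcribed.

ON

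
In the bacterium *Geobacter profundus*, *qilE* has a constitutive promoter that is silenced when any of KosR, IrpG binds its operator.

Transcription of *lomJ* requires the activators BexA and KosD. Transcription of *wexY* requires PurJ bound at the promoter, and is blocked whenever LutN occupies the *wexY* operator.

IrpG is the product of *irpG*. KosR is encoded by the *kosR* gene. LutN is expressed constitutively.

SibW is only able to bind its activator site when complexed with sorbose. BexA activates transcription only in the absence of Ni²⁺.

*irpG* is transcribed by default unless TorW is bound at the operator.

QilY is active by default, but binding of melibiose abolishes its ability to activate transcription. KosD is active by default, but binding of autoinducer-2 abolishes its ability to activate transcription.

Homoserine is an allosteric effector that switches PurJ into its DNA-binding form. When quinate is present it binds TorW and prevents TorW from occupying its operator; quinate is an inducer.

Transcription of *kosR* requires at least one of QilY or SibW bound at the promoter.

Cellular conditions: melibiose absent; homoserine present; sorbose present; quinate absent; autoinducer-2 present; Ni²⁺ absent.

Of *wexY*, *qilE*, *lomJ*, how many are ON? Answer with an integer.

Homoserine is present, so PurJ is active.
LutN is produced constitutively and is active.
With repressor LutN bound, *wexY* is not transcribed.
→ *wexY* is OFF.
Melibiose is absent, so QilY is active.
Sorbose is present, so SibW is active.
Activator QilY is present, so *kosR* is transcribed.
So KosR is produced and active.
Quinate is absent, so TorW is active.
With repressor TorW bound, *irpG* is not transcribed.
So IrpG is not produced.
With repressor KosR bound, *qilE* is not transcribed.
→ *qilE* is OFF.
Ni²⁺ is absent, so BexA is active.
Autoinducer-2 is present, so KosD is inactive.
Required activator KosD is absent, so *lomJ* is not transcribed.
→ *lomJ* is OFF.
0 of the 3 genes are transcribed.

0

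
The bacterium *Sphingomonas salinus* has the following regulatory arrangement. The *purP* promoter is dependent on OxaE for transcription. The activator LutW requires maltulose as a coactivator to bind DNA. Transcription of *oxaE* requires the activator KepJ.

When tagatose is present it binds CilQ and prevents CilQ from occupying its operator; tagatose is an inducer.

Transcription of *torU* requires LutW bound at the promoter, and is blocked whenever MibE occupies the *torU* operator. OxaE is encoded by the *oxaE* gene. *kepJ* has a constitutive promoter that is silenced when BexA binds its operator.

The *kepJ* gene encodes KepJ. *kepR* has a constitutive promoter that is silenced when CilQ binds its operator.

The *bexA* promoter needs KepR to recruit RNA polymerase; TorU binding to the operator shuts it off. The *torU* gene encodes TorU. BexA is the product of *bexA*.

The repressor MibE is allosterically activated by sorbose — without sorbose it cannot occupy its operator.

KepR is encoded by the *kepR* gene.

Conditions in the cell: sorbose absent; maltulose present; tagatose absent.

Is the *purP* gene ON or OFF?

Maltulose is present, so LutW is active.
Sorbose is absent, so MibE is inactive.
No repressor is bound and LutW is active, so *torU* is transcribed.
So TorU is produced and active.
Tagatose is absent, so CilQ is active.
With repressor CilQ bound, *kepR* is not transcribed.
So KepR is not produced.
With repressor TorU bound, *bexA* is not transcribed.
So BexA is not produced.
With no repressor bound, *kepJ* is transcribed.
So KepJ is produced and active.
No repressor is bound and KepJ is active, so *oxaE* is transcribed.
So OxaE is produced and active.
No repressor is bound and OxaE is active, so *purP* is transcribed.

ON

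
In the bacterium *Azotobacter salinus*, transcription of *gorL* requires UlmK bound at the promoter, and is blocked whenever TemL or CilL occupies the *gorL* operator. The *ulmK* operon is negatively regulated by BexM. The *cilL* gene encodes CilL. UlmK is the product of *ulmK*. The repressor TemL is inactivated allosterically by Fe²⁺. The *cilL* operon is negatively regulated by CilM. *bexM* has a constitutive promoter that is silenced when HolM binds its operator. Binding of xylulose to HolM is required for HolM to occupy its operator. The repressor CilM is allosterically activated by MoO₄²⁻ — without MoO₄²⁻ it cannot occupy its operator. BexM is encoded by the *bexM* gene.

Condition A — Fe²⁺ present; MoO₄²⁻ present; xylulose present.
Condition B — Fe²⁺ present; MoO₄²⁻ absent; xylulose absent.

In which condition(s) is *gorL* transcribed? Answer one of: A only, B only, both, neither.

A only

Condition A:
Fe²⁺ is present, so TemL is inactive.
MoO₄²⁻ is present, so CilM is active.
With repressor CilM bound, *cilL* is not transcribed.
So CilL is not produced.
Xylulose is present, so HolM is active.
With repressor HolM bound, *bexM* is not transcribed.
So BexM is not produced.
With no repressor bound, *ulmK* is transcribed.
So UlmK is produced and active.
No repressor is bound and UlmK is active, so *gorL* is transcribed.
→ *gorL* is ON in A.
Condition B:
Fe²⁺ is present, so TemL is inactive.
MoO₄²⁻ is absent, so CilM is inactive.
With no repressor bound, *cilL* is transcribed.
So CilL is produced and active.
Xylulose is absent, so HolM is inactive.
With no repressor bound, *bexM* is transcribed.
So BexM is produced and active.
With repressor BexM bound, *ulmK* is not transcribed.
So UlmK is not produced.
With repressor CilL bound, *gorL* is not transcribed.
→ *gorL* is OFF in B.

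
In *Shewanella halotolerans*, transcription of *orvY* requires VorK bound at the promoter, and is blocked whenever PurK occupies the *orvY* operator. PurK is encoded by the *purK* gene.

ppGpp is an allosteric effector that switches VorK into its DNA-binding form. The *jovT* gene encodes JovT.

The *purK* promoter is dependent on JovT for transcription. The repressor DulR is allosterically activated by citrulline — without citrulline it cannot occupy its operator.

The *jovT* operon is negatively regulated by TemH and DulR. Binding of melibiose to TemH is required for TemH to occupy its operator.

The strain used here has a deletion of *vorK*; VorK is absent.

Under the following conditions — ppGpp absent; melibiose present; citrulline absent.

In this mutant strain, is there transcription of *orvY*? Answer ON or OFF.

OFF

Melibiose is present, so TemH is active.
Citrulline is absent, so DulR is inactive.
With repressor TemH bound, *jovT* is not transcribed.
So JovT is not produced.
Required activator JovT is absent, so *purK* is not transcribed.
So PurK is not produced.
VorK is non-functional in this strain, so it has no effect.
Required activator VorK is absent, so *orvY* is not transcribed.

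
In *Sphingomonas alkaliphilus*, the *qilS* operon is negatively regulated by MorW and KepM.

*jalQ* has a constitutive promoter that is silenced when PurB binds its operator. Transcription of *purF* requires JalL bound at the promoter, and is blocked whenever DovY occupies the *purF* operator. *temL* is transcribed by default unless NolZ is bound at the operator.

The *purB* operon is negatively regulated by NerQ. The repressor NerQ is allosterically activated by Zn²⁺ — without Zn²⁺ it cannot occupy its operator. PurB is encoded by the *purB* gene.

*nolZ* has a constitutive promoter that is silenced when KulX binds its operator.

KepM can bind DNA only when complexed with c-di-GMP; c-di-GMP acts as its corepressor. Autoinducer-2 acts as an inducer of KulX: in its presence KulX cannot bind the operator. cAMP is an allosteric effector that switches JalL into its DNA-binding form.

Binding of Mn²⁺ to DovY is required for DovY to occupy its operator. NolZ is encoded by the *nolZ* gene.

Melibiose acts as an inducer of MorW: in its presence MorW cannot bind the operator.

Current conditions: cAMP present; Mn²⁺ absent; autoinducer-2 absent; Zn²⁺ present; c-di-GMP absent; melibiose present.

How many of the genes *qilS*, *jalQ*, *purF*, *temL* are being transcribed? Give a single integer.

Melibiose is present, so MorW is inactive.
c-di-GMP is absent, so KepM is inactive.
With no repressor bound, *qilS* is transcribed.
→ *qilS* is ON.
Zn²⁺ is present, so NerQ is active.
With repressor NerQ bound, *purB* is not transcribed.
So PurB is not produced.
With no repressor bound, *jalQ* is transcribed.
→ *jalQ* is ON.
Mn²⁺ is absent, so DovY is inactive.
cAMP is present, so JalL is active.
No repressor is bound and JalL is active, so *purF* is transcribed.
→ *purF* is ON.
Autoinducer-2 is absent, so KulX is active.
With repressor KulX bound, *nolZ* is not transcribed.
So NolZ is not produced.
With no repressor bound, *temL* is transcribed.
→ *temL* is ON.
4 of the 4 genes are transcribed.

4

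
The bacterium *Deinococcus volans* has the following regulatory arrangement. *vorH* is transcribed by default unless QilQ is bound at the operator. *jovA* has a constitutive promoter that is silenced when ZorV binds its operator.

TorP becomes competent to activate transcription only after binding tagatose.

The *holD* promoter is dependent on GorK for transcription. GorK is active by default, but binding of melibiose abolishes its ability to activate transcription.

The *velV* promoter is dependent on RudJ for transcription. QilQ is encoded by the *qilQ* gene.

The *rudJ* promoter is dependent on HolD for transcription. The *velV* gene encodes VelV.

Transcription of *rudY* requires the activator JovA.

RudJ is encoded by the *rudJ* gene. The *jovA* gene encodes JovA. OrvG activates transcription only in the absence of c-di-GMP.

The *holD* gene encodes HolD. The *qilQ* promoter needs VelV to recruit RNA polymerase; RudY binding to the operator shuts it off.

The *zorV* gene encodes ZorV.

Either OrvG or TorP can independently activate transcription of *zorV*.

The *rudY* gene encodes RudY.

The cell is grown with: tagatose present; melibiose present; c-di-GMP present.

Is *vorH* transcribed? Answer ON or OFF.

ON

c-di-GMP is present, so OrvG is inactive.
Tagatose is present, so TorP is active.
Activator TorP is present, so *zorV* is transcribed.
So ZorV is produced and active.
With repressor ZorV bound, *jovA* is not transcribed.
So JovA is not produced.
Required activator JovA is absent, so *rudY* is not transcribed.
So RudY is not produced.
Melibiose is present, so GorK is inactive.
Required activator GorK is absent, so *holD* is not transcribed.
So HolD is not produced.
Required activator HolD is absent, so *rudJ* is not transcribed.
So RudJ is not produced.
Required activator RudJ is absent, so *velV* is not transcribed.
So VelV is not produced.
Required activator VelV is absent, so *qilQ* is not transcribed.
So QilQ is not produced.
With no repressor bound, *vorH* is transcribed.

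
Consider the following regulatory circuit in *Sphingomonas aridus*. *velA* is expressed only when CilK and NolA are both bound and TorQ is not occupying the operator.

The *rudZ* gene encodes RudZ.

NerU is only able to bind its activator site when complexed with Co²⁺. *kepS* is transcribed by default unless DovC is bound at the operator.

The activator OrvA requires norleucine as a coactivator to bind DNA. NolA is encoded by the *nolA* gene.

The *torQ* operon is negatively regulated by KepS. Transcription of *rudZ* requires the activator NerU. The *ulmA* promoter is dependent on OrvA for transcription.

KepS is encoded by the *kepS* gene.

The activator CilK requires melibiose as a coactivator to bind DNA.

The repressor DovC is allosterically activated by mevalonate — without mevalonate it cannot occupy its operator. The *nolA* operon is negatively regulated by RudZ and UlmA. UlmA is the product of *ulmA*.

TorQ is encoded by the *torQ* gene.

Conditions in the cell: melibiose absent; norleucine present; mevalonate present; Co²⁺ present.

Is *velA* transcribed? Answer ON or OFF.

Mevalonate is present, so DovC is active.
With repressor DovC bound, *kepS* is not transcribed.
So KepS is not produced.
With no repressor bound, *torQ* is transcribed.
So TorQ is produced and active.
Melibiose is absent, so CilK is inactive.
Co²⁺ is present, so NerU is active.
No repressor is bound and NerU is active, so *rudZ* is transcribed.
So RudZ is produced and active.
Norleucine is present, so OrvA is active.
No repressor is bound and OrvA is active, so *ulmA* is transcribed.
So UlmA is produced and active.
With repressor RudZ bound, *nolA* is not transcribed.
So NolA is not produced.
With repressor TorQ bound, *velA* is not transcribed.

OFF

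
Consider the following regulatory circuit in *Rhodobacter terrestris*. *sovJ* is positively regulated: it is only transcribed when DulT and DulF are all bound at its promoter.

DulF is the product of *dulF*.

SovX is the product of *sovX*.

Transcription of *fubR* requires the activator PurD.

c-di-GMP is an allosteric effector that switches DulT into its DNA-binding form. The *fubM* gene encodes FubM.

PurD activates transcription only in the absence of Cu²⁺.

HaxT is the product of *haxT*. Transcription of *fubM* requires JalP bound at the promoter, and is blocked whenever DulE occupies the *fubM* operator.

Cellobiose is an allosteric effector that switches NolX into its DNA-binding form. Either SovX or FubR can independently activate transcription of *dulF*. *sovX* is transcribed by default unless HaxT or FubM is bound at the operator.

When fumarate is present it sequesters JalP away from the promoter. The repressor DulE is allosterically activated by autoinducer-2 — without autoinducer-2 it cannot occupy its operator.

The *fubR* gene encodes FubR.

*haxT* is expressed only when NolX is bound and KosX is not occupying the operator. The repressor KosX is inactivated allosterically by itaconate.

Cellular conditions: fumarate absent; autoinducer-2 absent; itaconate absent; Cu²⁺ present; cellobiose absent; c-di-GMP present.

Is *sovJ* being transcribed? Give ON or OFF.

OFF

c-di-GMP is present, so DulT is active.
Itaconate is absent, so KosX is active.
Cellobiose is absent, so NolX is inactive.
With repressor KosX bound, *haxT* is not transcribed.
So HaxT is not produced.
Autoinducer-2 is absent, so DulE is inactive.
Fumarate is absent, so JalP is active.
No repressor is bound and JalP is active, so *fubM* is transcribed.
So FubM is produced and active.
With repressor FubM bound, *sovX* is not transcribed.
So SovX is not produced.
Cu²⁺ is present, so PurD is inactive.
Required activator PurD is absent, so *fubR* is not transcribed.
So FubR is not produced.
No activator is available at the *dulF* promoter, so *dulF* is not transcribed.
So DulF is not produced.
Required activator DulF is absent, so *sovJ* is not transcribed.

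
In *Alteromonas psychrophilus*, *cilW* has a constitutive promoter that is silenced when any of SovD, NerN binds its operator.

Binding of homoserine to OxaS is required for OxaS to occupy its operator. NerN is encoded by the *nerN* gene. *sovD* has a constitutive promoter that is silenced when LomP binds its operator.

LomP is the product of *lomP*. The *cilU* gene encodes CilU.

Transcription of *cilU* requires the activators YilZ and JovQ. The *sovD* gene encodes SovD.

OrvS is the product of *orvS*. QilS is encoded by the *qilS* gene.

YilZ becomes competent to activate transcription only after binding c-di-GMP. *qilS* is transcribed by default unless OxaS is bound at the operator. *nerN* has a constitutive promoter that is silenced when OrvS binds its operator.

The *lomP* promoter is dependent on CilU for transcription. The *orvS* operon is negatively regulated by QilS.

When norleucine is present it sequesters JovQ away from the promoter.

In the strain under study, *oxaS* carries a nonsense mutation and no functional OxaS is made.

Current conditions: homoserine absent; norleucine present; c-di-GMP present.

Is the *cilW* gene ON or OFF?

c-di-GMP is present, so YilZ is active.
Norleucine is present, so JovQ is inactive.
Required activator JovQ is absent, so *cilU* is not transcribed.
So CilU is not produced.
Required activator CilU is absent, so *lomP* is not transcribed.
So LomP is not produced.
With no repressor bound, *sovD* is transcribed.
So SovD is produced and active.
OxaS is non-functional in this strain, so it has no effect.
With no repressor bound, *qilS* is transcribed.
So QilS is produced and active.
With repressor QilS bound, *orvS* is not transcribed.
So OrvS is not produced.
With no repressor bound, *nerN* is transcribed.
So NerN is produced and active.
With repressor SovD bound, *cilW* is not transcribed.

OFF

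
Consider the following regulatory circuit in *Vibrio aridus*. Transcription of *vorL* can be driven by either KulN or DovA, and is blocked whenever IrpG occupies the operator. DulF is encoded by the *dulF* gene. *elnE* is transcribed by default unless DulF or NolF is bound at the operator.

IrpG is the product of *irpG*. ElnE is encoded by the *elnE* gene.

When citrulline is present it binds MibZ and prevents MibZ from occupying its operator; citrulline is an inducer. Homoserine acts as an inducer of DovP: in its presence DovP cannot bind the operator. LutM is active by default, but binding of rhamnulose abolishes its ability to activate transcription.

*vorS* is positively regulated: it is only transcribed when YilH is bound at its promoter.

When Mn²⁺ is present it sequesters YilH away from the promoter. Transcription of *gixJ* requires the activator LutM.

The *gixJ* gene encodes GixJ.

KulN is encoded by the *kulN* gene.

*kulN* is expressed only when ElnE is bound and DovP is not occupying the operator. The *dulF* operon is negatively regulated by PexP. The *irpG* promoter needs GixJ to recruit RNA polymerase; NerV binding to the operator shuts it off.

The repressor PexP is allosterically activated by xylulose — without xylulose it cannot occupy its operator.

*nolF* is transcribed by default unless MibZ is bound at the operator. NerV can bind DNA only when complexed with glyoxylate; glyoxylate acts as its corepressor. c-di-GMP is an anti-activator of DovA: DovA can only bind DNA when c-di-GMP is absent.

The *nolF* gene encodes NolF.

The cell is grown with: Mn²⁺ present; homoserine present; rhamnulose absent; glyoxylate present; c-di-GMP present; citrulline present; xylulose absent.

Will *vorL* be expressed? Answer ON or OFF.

OFF

Homoserine is present, so DovP is inactive.
Xylulose is absent, so PexP is inactive.
With no repressor bound, *dulF* is transcribed.
So DulF is produced and active.
Citrulline is present, so MibZ is inactive.
With no repressor bound, *nolF* is transcribed.
So NolF is produced and active.
With repressor DulF bound, *elnE* is not transcribed.
So ElnE is not produced.
Required activator ElnE is absent, so *kulN* is not transcribed.
So KulN is not produced.
Glyoxylate is present, so NerV is active.
Rhamnulose is absent, so LutM is active.
No repressor is bound and LutM is active, so *gixJ* is transcribed.
So GixJ is produced and active.
With repressor NerV bound, *irpG* is not transcribed.
So IrpG is not produced.
c-di-GMP is present, so DovA is inactive.
No activator is available at the *vorL* promoter, so *vorL* is not transcribed.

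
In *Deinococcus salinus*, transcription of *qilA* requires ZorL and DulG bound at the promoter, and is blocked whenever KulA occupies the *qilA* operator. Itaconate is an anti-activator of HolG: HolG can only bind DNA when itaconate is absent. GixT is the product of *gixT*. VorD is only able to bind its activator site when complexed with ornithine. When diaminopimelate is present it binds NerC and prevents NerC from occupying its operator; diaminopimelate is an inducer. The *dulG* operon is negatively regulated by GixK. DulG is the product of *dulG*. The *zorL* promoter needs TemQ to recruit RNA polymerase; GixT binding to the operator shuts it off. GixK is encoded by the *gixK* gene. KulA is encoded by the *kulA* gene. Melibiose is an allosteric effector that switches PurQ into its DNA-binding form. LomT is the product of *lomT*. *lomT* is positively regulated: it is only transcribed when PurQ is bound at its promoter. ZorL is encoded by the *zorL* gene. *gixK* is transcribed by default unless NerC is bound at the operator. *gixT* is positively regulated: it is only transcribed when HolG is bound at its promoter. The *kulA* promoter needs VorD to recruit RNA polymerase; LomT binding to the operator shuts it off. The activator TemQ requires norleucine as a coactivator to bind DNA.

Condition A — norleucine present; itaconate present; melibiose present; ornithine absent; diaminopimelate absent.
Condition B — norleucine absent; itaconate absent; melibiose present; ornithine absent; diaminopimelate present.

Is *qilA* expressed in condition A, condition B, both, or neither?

A only

Condition A:
Norleucine is present, so TemQ is active.
Itaconate is present, so HolG is inactive.
Required activator HolG is absent, so *gixT* is not transcribed.
So GixT is not produced.
No repressor is bound and TemQ is active, so *zorL* is transcribed.
So ZorL is produced and active.
Melibiose is present, so PurQ is active.
No repressor is bound and PurQ is active, so *lomT* is transcribed.
So LomT is produced and active.
Ornithine is absent, so VorD is inactive.
With repressor LomT bound, *kulA* is not transcribed.
So KulA is not produced.
Diaminopimelate is absent, so NerC is active.
With repressor NerC bound, *gixK* is not transcribed.
So GixK is not produced.
With no repressor bound, *dulG* is transcribed.
So DulG is produced and active.
No repressor is bound and ZorL and DulG are active, so *qilA* is transcribed.
→ *qilA* is ON in A.
Condition B:
Norleucine is absent, so TemQ is inactive.
Itaconate is absent, so HolG is active.
No repressor is bound and HolG is active, so *gixT* is transcribed.
So GixT is produced and active.
With repressor GixT bound, *zorL* is not transcribed.
So ZorL is not produced.
Melibiose is present, so PurQ is active.
No repressor is bound and PurQ is active, so *lomT* is transcribed.
So LomT is produced and active.
Ornithine is absent, so VorD is inactive.
With repressor LomT bound, *kulA* is not transcribed.
So KulA is not produced.
Diaminopimelate is present, so NerC is inactive.
With no repressor bound, *gixK* is transcribed.
So GixK is produced and active.
With repressor GixK bound, *dulG* is not transcribed.
So DulG is not produced.
Required activator ZorL is absent, so *qilA* is not transcribed.
→ *qilA* is OFF in B.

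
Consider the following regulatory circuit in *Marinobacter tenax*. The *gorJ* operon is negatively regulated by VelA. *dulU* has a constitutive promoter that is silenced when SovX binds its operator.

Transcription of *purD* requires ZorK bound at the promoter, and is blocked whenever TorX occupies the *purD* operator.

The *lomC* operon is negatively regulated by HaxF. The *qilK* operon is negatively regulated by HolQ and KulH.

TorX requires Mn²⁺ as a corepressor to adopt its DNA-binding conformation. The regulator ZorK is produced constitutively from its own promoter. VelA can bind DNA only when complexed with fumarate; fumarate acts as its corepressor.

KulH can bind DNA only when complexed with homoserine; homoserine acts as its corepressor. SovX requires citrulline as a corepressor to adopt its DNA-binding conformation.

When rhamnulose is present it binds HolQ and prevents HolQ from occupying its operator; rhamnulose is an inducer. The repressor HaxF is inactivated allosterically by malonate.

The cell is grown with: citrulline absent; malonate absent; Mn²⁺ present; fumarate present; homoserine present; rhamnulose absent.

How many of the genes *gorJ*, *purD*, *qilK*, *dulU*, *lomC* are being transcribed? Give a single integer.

1

Fumarate is present, so VelA is active.
With repressor VelA bound, *gorJ* is not transcribed.
→ *gorJ* is OFF.
Mn²⁺ is present, so TorX is active.
ZorK is produced constitutively and is active.
With repressor TorX bound, *purD* is not transcribed.
→ *purD* is OFF.
Rhamnulose is absent, so HolQ is active.
Homoserine is present, so KulH is active.
With repressor HolQ bound, *qilK* is not transcribed.
→ *qilK* is OFF.
Citrulline is absent, so SovX is inactive.
With no repressor bound, *dulU* is transcribed.
→ *dulU* is ON.
Malonate is absent, so HaxF is active.
With repressor HaxF bound, *lomC* is not transcribed.
→ *lomC* is OFF.
1 of the 5 genes is transcribed.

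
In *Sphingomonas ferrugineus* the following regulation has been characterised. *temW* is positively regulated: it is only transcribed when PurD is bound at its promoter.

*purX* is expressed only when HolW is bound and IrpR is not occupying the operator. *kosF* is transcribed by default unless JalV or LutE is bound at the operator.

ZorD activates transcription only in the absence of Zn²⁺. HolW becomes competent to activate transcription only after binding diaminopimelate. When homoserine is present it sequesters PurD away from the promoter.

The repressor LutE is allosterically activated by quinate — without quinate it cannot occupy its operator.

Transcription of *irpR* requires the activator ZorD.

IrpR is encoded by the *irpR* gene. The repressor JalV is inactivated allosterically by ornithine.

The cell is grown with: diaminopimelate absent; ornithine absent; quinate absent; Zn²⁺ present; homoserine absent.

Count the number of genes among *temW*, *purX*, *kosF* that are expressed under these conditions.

Homoserine is absent, so PurD is active.
No repressor is bound and PurD is active, so *temW* is transcribed.
→ *temW* is ON.
Diaminopimelate is absent, so HolW is inactive.
Zn²⁺ is present, so ZorD is inactive.
Required activator ZorD is absent, so *irpR* is not transcribed.
So IrpR is not produced.
Required activator HolW is absent, so *purX* is not transcribed.
→ *purX* is OFF.
Ornithine is absent, so JalV is active.
Quinate is absent, so LutE is inactive.
With repressor JalV bound, *kosF* is not transcribed.
→ *kosF* is OFF.
1 of the 3 genes is transcribed.

1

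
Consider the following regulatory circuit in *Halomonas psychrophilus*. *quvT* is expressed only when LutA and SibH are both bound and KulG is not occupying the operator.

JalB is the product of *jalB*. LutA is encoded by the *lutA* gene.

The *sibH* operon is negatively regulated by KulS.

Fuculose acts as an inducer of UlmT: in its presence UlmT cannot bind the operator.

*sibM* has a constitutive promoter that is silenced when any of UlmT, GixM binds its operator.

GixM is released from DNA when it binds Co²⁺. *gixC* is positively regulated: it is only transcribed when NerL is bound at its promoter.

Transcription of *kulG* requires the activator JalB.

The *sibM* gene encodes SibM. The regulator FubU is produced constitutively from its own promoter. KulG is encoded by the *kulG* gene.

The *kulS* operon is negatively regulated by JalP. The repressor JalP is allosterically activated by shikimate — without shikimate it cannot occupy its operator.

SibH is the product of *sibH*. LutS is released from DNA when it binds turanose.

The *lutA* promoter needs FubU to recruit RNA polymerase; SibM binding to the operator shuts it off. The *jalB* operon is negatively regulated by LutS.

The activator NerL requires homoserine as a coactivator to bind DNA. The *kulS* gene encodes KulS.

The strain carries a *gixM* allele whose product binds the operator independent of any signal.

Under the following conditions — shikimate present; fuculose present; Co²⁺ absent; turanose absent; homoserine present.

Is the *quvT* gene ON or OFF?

FubU is produced constitutively and is active.
Fuculose is present, so UlmT is inactive.
GixM is constitutively active in this strain.
With repressor GixM bound, *sibM* is not transcribed.
So SibM is not produced.
No repressor is bound and FubU is active, so *lutA* is transcribed.
So LutA is produced and active.
Turanose is absent, so LutS is active.
With repressor LutS bound, *jalB* is not transcribed.
So JalB is not produced.
Required activator JalB is absent, so *kulG* is not transcribed.
So KulG is not produced.
Shikimate is present, so JalP is active.
With repressor JalP bound, *kulS* is not transcribed.
So KulS is not produced.
With no repressor bound, *sibH* is transcribed.
So SibH is produced and active.
No repressor is bound and LutA and SibH are active, so *quvT* is transcribed.

ON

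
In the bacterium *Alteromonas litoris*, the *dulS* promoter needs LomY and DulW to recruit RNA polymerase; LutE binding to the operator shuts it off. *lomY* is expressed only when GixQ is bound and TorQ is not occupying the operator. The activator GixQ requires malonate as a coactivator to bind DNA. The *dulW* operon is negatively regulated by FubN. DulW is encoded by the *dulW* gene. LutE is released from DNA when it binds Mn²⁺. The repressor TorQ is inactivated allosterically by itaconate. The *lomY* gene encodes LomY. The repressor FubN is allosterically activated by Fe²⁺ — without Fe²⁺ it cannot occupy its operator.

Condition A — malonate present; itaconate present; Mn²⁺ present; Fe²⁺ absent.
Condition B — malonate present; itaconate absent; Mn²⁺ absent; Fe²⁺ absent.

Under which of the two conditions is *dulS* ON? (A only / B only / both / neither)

Condition A:
Malonate is present, so GixQ is active.
Itaconate is present, so TorQ is inactive.
No repressor is bound and GixQ is active, so *lomY* is transcribed.
So LomY is produced and active.
Mn²⁺ is present, so LutE is inactive.
Fe²⁺ is absent, so FubN is inactive.
With no repressor bound, *dulW* is transcribed.
So DulW is produced and active.
No repressor is bound and LomY and DulW are active, so *dulS* is transcribed.
→ *dulS* is ON in A.
Condition B:
Malonate is present, so GixQ is active.
Itaconate is absent, so TorQ is active.
With repressor TorQ bound, *lomY* is not transcribed.
So LomY is not produced.
Mn²⁺ is absent, so LutE is active.
Fe²⁺ is absent, so FubN is inactive.
With no repressor bound, *dulW* is transcribed.
So DulW is produced and active.
With repressor LutE bound, *dulS* is not transcribed.
→ *dulS* is OFF in B.

A only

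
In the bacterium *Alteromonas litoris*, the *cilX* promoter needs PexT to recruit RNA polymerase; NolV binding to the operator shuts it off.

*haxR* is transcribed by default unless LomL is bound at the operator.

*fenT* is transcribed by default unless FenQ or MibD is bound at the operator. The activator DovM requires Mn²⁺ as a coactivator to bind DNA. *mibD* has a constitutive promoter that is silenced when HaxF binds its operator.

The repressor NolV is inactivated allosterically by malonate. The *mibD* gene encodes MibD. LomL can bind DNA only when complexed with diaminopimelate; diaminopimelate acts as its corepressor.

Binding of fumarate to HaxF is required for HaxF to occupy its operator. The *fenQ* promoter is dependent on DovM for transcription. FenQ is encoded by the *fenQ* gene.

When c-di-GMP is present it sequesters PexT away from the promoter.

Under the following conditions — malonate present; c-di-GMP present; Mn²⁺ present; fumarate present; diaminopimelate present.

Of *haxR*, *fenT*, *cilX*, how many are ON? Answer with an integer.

0

Diaminopimelate is present, so LomL is active.
With repressor LomL bound, *haxR* is not transcribed.
→ *haxR* is OFF.
Mn²⁺ is present, so DovM is active.
No repressor is bound and DovM is active, so *fenQ* is transcribed.
So FenQ is produced and active.
Fumarate is present, so HaxF is active.
With repressor HaxF bound, *mibD* is not transcribed.
So MibD is not produced.
With repressor FenQ bound, *fenT* is not transcribed.
→ *fenT* is OFF.
Malonate is present, so NolV is inactive.
c-di-GMP is present, so PexT is inactive.
Required activator PexT is absent, so *cilX* is not transcribed.
→ *cilX* is OFF.
0 of the 3 genes are transcribed.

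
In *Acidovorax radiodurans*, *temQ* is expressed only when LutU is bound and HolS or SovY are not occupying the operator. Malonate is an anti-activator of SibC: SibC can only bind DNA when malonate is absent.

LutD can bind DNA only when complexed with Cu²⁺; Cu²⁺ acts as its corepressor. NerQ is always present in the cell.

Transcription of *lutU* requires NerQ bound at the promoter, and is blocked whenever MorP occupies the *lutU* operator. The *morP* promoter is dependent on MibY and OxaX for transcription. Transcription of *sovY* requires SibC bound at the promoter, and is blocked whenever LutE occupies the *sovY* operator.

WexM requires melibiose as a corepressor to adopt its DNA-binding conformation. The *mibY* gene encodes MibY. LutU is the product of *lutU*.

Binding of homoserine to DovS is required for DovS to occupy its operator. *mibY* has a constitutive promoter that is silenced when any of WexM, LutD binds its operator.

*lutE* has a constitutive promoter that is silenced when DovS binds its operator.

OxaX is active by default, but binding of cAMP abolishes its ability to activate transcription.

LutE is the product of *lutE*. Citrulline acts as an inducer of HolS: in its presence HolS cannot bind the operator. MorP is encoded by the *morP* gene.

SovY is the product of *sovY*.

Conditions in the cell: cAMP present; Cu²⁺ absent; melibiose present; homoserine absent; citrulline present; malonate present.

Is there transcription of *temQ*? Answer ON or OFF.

ON

Citrulline is present, so HolS is inactive.
Melibiose is present, so WexM is active.
Cu²⁺ is absent, so LutD is inactive.
With repressor WexM bound, *mibY* is not transcribed.
So MibY is not produced.
cAMP is present, so OxaX is inactive.
Required activator MibY is absent, so *morP* is not transcribed.
So MorP is not produced.
NerQ is produced constitutively and is active.
No repressor is bound and NerQ is active, so *lutU* is transcribed.
So LutU is produced and active.
Homoserine is absent, so DovS is inactive.
With no repressor bound, *lutE* is transcribed.
So LutE is produced and active.
Malonate is present, so SibC is inactive.
With repressor LutE bound, *sovY* is not transcribed.
So SovY is not produced.
No repressor is bound and LutU is active, so *temQ* is transcribed.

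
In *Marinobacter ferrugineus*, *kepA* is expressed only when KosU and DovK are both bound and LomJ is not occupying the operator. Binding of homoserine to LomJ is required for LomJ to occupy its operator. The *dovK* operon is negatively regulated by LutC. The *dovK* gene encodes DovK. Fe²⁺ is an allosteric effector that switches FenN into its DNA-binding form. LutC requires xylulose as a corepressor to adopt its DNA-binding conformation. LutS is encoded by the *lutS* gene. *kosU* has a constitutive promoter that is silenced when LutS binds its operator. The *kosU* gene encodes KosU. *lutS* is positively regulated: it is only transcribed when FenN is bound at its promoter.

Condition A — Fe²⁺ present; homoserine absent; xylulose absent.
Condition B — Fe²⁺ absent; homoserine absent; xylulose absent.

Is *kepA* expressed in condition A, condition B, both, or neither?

Condition A:
Fe²⁺ is present, so FenN is active.
No repressor is bound and FenN is active, so *lutS* is transcribed.
So LutS is produced and active.
With repressor LutS bound, *kosU* is not transcribed.
So KosU is not produced.
Homoserine is absent, so LomJ is inactive.
Xylulose is absent, so LutC is inactive.
With no repressor bound, *dovK* is transcribed.
So DovK is produced and active.
Required activator KosU is absent, so *kepA* is not transcribed.
→ *kepA* is OFF in A.
Condition B:
Fe²⁺ is absent, so FenN is inactive.
Required activator FenN is absent, so *lutS* is not transcribed.
So LutS is not produced.
With no repressor bound, *kosU* is transcribed.
So KosU is produced and active.
Homoserine is absent, so LomJ is inactive.
Xylulose is absent, so LutC is inactive.
With no repressor bound, *dovK* is transcribed.
So DovK is produced and active.
No repressor is bound and KosU and DovK are active, so *kepA* is transcribed.
→ *kepA* is ON in B.

B only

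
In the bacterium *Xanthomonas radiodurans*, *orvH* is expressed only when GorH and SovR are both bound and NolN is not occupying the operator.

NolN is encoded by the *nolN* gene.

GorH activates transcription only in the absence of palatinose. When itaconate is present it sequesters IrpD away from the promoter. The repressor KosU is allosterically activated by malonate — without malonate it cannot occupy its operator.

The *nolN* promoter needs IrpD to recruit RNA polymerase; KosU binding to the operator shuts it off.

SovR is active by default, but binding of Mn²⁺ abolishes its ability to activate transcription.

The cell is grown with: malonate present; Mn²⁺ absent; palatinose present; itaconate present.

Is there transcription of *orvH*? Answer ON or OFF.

Itaconate is present, so IrpD is inactive.
Malonate is present, so KosU is active.
With repressor KosU bound, *nolN* is not transcribed.
So NolN is not produced.
Palatinose is present, so GorH is inactive.
Mn²⁺ is absent, so SovR is active.
Required activator GorH is absent, so *orvH* is not transcribed.

OFF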